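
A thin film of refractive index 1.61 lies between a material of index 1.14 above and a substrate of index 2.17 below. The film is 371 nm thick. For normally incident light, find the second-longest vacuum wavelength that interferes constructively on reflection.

597 nm

Top surface (1.14 → 1.61): reflection off a higher-index medium gives a half-wave phase shift.
Ray reflecting at the bottom interface goes from n = 1.61 toward n = 2.17: a half-wave phase shift.
The two reflections carry the same phase change, so no net offset.
So the condition for constructive reflection is 2 n t = m λ.
λ = 2 n t / m. The second-longest wavelength is m = 2: λ = 2 × 1.61 × 371 / 2.00 = 597 nm.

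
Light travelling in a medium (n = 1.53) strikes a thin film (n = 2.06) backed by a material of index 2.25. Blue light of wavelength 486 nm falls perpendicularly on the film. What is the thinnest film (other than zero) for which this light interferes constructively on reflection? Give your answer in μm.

0.118 μm

At the upper boundary (n = 1.53 to n = 2.06) the reflected ray undergoes a half-wave phase shift.
Ray reflecting at the bottom interface goes from n = 2.06 toward n = 2.25: a half-wave phase shift.
Zero or two π shifts → no net half-wave offset.
So the condition for constructive reflection is 2 n t = m λ.
Minimum nonzero at m = 1: t = λ / (2 n) = 486 / (2 × 2.06) = 118 nm.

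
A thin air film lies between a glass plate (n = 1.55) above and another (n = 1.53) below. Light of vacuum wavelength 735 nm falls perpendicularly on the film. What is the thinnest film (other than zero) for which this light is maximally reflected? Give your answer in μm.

0.184 μm

Ray reflecting at the top interface goes from n = 1.55 toward n = 1.0: no phase shift.
Ray reflecting at the bottom interface goes from n = 1.0 toward n = 1.53: a half-wave phase shift.
The two reflections differ by half a wavelength.
For maximum reflection here: 2 n t = (m + ½) λ.
Minimum at m = 0: t = λ / (4 n) = 735 / (4 × 1.0) = 184 nm.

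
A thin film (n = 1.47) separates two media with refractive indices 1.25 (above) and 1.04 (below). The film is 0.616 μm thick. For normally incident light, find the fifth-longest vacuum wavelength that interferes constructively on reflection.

Top surface (1.25 → 1.47): reflection off a higher-index medium gives a half-wave phase shift.
Bottom surface (1.47 → 1.04): reflection off a lower-index medium gives no phase shift.
Exactly one π shift → a net half-wave offset.
So the condition for constructive reflection is 2 n t = (m + ½) λ.
λ = 2 n t / (m + ½). The fifth-longest wavelength is m = 4: λ = 2 × 1.47 × 616 / 4.50 = 402 nm.

402 nm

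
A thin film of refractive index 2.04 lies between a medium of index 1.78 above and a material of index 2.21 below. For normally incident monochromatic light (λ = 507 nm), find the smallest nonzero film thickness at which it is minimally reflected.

Top surface (1.78 → 2.04): reflection off a higher-index medium gives a half-wave phase shift.
Bottom surface (2.04 → 2.21): reflection off a higher-index medium gives a half-wave phase shift.
Zero or two π shifts → no net half-wave offset.
For minimum reflection here: 2 n t = (m + ½) λ.
Minimum at m = 0: t = λ / (4 n) = 507 / (4 × 2.04) = 62.1 nm.

62.1 nm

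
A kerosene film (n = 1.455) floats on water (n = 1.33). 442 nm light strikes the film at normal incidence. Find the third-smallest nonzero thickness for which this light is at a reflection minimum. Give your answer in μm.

0.456 μm

Top surface (1.0 → 1.455): reflection off a higher-index medium gives a half-wave phase shift.
At the lower boundary (n = 1.455 to n = 1.33) the reflected ray undergoes no phase shift.
The two reflections differ by half a wavelength.
For weak reflection here: 2 n t = m λ.
The third-smallest nonzero thickness corresponds to m = 3: t = m λ / (2 n) = 3.00 × 442 / (2 × 1.455) = 456 nm.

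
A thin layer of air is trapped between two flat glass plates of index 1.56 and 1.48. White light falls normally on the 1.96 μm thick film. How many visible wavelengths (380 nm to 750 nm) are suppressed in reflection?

At the upper boundary (n = 1.56 to n = 1.0) the reflected ray undergoes no phase shift.
At the lower boundary (n = 1.0 to n = 1.48) the reflected ray undergoes a half-wave phase shift.
Exactly one π shift → a net half-wave offset.
So the condition for destructive reflection is 2 n t = m λ.
λ = 2 n t / m = 3920 / m nm.
m=5: 784 nm (IR); m=6: 653 nm (visible); m=7: 560 nm (visible); m=8: 490 nm (visible); m=9: 436 nm (visible); m=10: 392 nm (visible); m=11: 356 nm (UV).

5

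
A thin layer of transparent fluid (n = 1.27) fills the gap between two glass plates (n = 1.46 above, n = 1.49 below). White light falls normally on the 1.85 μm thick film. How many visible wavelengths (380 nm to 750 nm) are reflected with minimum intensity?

6

Top surface (1.46 → 1.27): reflection off a lower-index medium gives no phase shift.
Bottom surface (1.27 → 1.49): reflection off a higher-index medium gives a half-wave phase shift.
Exactly one π shift → a net half-wave offset.
With one net inversion, destructive interference in reflection requires 2 n t = m λ.
λ = 2 n t / m = 4699 / m nm.
m=6: 783 nm (IR); m=7: 671 nm (visible); m=8: 587 nm (visible); m=9: 522 nm (visible); m=10: 470 nm (visible); m=11: 427 nm (visible); m=12: 392 nm (visible); m=13: 361 nm (UV).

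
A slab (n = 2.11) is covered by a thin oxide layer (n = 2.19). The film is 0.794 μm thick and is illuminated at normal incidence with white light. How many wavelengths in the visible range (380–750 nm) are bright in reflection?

4

Top surface (1.0 → 2.19): reflection off a higher-index medium gives a half-wave phase shift.
Ray reflecting at the bottom interface goes from n = 2.19 toward n = 2.11: no phase shift.
Exactly one π shift → a net half-wave offset.
So the condition for constructive reflection is 2 n t = (m + ½) λ.
λ = 2 n t / (m + ½) = 3478 / (m + ½) nm.
m=4: 773 nm (IR); m=5: 632 nm (visible); m=6: 535 nm (visible); m=7: 464 nm (visible); m=8: 409 nm (visible); m=9: 366 nm (UV).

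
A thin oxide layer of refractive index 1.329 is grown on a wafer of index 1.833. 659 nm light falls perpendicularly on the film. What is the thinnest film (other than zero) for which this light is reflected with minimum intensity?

At the upper boundary (n = 1.0 to n = 1.329) the reflected ray undergoes a half-wave phase shift.
At the lower boundary (n = 1.329 to n = 1.833) the reflected ray undergoes a half-wave phase shift.
The two reflections carry the same phase change, so no net offset.
So the condition for destructive reflection is 2 n t = (m + ½) λ.
Minimum at m = 0: t = λ / (4 n) = 659 / (4 × 1.329) = 124 nm.

124 nm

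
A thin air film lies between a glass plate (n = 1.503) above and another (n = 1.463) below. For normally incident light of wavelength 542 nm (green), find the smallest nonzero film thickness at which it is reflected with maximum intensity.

136 nm

Ray reflecting at the top interface goes from n = 1.503 toward n = 1.0: no phase shift.
Ray reflecting at the bottom interface goes from n = 1.0 toward n = 1.463: a half-wave phase shift.
Exactly one π shift → a net half-wave offset.
With one net inversion, constructive interference in reflection requires 2 n t = (m + ½) λ.
Minimum at m = 0: t = λ / (4 n) = 542 / (4 × 1.0) = 136 nm.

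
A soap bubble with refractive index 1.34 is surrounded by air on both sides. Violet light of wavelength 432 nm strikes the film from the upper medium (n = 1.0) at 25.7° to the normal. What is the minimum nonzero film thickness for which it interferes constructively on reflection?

85.2 nm

Top surface (1.0 → 1.34): reflection off a higher-index medium gives a half-wave phase shift.
Bottom surface (1.34 → 1.0): reflection off a lower-index medium gives no phase shift.
Exactly one π shift → a net half-wave offset.
With one net inversion, constructive interference in reflection requires 2 n t cos θ_r = (m + ½) λ.
Snell's law: 1.0 sin 25.7° = 1.34 sin θ_r → sin θ_r = 0.324, cos θ_r = 0.946.
Minimum at m = 0: t = λ / (4 n cos θ_r) = 432 / (4 × 1.34 × 0.946) = 85.2 nm.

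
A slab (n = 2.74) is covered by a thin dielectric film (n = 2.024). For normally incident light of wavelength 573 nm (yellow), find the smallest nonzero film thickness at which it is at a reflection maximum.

Ray reflecting at the top interface goes from n = 1.0 toward n = 2.024: a half-wave phase shift.
Bottom surface (2.024 → 2.74): reflection off a higher-index medium gives a half-wave phase shift.
The two reflections carry the same phase change, so no net offset.
With no net inversion, constructive interference in reflection requires 2 n t = m λ.
Minimum nonzero at m = 1: t = λ / (2 n) = 573 / (2 × 2.024) = 142 nm.

142 nm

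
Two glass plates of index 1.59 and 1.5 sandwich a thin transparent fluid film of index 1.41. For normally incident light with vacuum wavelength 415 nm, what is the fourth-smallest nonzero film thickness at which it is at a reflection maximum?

Ray reflecting at the top interface goes from n = 1.59 toward n = 1.41: no phase shift.
Bottom surface (1.41 → 1.5): reflection off a higher-index medium gives a half-wave phase shift.
Exactly one π shift → a net half-wave offset.
For bright reflection here: 2 n t = (m + ½) λ.
The fourth-smallest nonzero thickness corresponds to m = 3: t = (m + ½) λ / (2 n) = 3.50 × 415 / (2 × 1.41) = 515 nm.

515 nm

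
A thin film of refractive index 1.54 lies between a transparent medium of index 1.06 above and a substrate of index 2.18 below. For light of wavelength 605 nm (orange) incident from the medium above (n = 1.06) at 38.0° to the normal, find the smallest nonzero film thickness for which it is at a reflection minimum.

Top surface (1.06 → 1.54): reflection off a higher-index medium gives a half-wave phase shift.
Bottom surface (1.54 → 2.18): reflection off a higher-index medium gives a half-wave phase shift.
The two reflections carry the same phase change, so no net offset.
So the condition for destructive reflection is 2 n t cos θ_r = (m + ½) λ.
Snell's law: 1.06 sin 38.0° = 1.54 sin θ_r → sin θ_r = 0.424, cos θ_r = 0.906.
Minimum at m = 0: t = λ / (4 n cos θ_r) = 605 / (4 × 1.54 × 0.906) = 108 nm.

108 nm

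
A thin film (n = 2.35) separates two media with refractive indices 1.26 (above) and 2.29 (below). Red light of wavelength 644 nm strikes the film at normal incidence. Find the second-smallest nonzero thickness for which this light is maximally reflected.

Ray reflecting at the top interface goes from n = 1.26 toward n = 2.35: a half-wave phase shift.
Ray reflecting at the bottom interface goes from n = 2.35 toward n = 2.29: no phase shift.
Exactly one π shift → a net half-wave offset.
With one net inversion, constructive interference in reflection requires 2 n t = (m + ½) λ.
The second-smallest nonzero thickness corresponds to m = 1: t = (m + ½) λ / (2 n) = 1.50 × 644 / (2 × 2.35) = 206 nm.

206 nm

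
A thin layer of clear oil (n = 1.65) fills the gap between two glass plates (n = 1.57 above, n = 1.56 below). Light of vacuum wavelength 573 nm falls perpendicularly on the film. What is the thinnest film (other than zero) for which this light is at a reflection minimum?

174 nm

Ray reflecting at the top interface goes from n = 1.57 toward n = 1.65: a half-wave phase shift.
At the lower boundary (n = 1.65 to n = 1.56) the reflected ray undergoes no phase shift.
The two reflections differ by half a wavelength.
With one net inversion, destructive interference in reflection requires 2 n t = m λ.
Minimum nonzero at m = 1: t = λ / (2 n) = 573 / (2 × 1.65) = 174 nm.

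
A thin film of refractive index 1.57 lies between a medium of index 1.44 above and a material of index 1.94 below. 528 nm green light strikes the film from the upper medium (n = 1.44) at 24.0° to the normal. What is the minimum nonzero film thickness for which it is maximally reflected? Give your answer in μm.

0.181 μm

Ray reflecting at the top interface goes from n = 1.44 toward n = 1.57: a half-wave phase shift.
Bottom surface (1.57 → 1.94): reflection off a higher-index medium gives a half-wave phase shift.
Net: no relative phase inversion (both shifts match).
With no net inversion, constructive interference in reflection requires 2 n t cos θ_r = m λ.
Snell's law: 1.44 sin 24.0° = 1.57 sin θ_r → sin θ_r = 0.373, cos θ_r = 0.928.
Minimum nonzero at m = 1: t = λ / (2 n cos θ_r) = 528 / (2 × 1.57 × 0.928) = 181 nm.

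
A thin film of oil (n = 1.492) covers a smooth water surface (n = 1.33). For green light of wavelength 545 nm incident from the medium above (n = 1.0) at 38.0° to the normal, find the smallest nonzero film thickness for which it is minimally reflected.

Top surface (1.0 → 1.492): reflection off a higher-index medium gives a half-wave phase shift.
At the lower boundary (n = 1.492 to n = 1.33) the reflected ray undergoes no phase shift.
Exactly one π shift → a net half-wave offset.
For minimum reflection here: 2 n t cos θ_r = m λ.
Snell's law: 1.0 sin 38.0° = 1.492 sin θ_r → sin θ_r = 0.413, cos θ_r = 0.911.
Minimum nonzero at m = 1: t = λ / (2 n cos θ_r) = 545 / (2 × 1.492 × 0.911) = 201 nm.

201 nm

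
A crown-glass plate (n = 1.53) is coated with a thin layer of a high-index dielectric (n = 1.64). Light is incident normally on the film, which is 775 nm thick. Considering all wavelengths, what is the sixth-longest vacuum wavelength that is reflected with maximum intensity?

At the upper boundary (n = 1.0 to n = 1.64) the reflected ray undergoes a half-wave phase shift.
At the lower boundary (n = 1.64 to n = 1.53) the reflected ray undergoes no phase shift.
Net: one phase inversion between the two reflected rays.
With one net inversion, constructive interference in reflection requires 2 n t = (m + ½) λ.
λ = 2 n t / (m + ½). The sixth-longest wavelength is m = 5: λ = 2 × 1.64 × 775 / 5.50 = 462 nm.

462 nm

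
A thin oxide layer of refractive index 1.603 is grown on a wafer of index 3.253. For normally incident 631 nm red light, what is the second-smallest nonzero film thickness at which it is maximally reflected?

Ray reflecting at the top interface goes from n = 1.0 toward n = 1.603: a half-wave phase shift.
Bottom surface (1.603 → 3.253): reflection off a higher-index medium gives a half-wave phase shift.
The two reflections carry the same phase change, so no net offset.
For bright reflection here: 2 n t = m λ.
The second-smallest nonzero thickness corresponds to m = 2: t = m λ / (2 n) = 2.00 × 631 / (2 × 1.603) = 394 nm.

394 nm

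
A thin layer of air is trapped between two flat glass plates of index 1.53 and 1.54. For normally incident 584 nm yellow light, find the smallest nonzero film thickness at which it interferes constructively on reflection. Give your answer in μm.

At the upper boundary (n = 1.53 to n = 1.0) the reflected ray undergoes no phase shift.
At the lower boundary (n = 1.0 to n = 1.54) the reflected ray undergoes a half-wave phase shift.
The two reflections differ by half a wavelength.
With one net inversion, constructive interference in reflection requires 2 n t = (m + ½) λ.
Minimum at m = 0: t = λ / (4 n) = 584 / (4 × 1.0) = 146 nm.

0.146 μm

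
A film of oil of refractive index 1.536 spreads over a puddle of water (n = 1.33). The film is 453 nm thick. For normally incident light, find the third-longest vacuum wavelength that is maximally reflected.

557 nm

Ray reflecting at the top interface goes from n = 1.0 toward n = 1.536: a half-wave phase shift.
Ray reflecting at the bottom interface goes from n = 1.536 toward n = 1.33: no phase shift.
Exactly one π shift → a net half-wave offset.
For strong reflection here: 2 n t = (m + ½) λ.
λ = 2 n t / (m + ½). The third-longest wavelength is m = 2: λ = 2 × 1.536 × 453 / 2.50 = 557 nm.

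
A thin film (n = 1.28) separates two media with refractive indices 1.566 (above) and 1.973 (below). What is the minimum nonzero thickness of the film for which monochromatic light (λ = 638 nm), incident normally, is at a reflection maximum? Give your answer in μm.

Ray reflecting at the top interface goes from n = 1.566 toward n = 1.28: no phase shift.
Ray reflecting at the bottom interface goes from n = 1.28 toward n = 1.973: a half-wave phase shift.
The two reflections differ by half a wavelength.
So the condition for constructive reflection is 2 n t = (m + ½) λ.
Minimum at m = 0: t = λ / (4 n) = 638 / (4 × 1.28) = 125 nm.

0.125 μm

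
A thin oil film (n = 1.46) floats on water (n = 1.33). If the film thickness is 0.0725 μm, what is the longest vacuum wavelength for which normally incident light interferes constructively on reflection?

423 nm

Ray reflecting at the top interface goes from n = 1.0 toward n = 1.46: a half-wave phase shift.
Bottom surface (1.46 → 1.33): reflection off a lower-index medium gives no phase shift.
Exactly one π shift → a net half-wave offset.
With one net inversion, constructive interference in reflection requires 2 n t = (m + ½) λ.
λ = 2 n t / (m + ½). The longest wavelength is m = 0: λ = 2 × 1.46 × 72.5 / 0.500 = 423 nm.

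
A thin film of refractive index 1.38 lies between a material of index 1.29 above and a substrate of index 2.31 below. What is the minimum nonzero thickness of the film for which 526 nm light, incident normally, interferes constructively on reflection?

Ray reflecting at the top interface goes from n = 1.29 toward n = 1.38: a half-wave phase shift.
At the lower boundary (n = 1.38 to n = 2.31) the reflected ray undergoes a half-wave phase shift.
The two reflections carry the same phase change, so no net offset.
For bright reflection here: 2 n t = m λ.
Minimum nonzero at m = 1: t = λ / (2 n) = 526 / (2 × 1.38) = 191 nm.

191 nm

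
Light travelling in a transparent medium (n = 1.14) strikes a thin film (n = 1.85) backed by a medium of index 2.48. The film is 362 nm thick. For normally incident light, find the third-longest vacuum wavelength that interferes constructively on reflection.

Top surface (1.14 → 1.85): reflection off a higher-index medium gives a half-wave phase shift.
Bottom surface (1.85 → 2.48): reflection off a higher-index medium gives a half-wave phase shift.
Zero or two π shifts → no net half-wave offset.
With no net inversion, constructive interference in reflection requires 2 n t = m λ.
λ = 2 n t / m. The third-longest wavelength is m = 3: λ = 2 × 1.85 × 362 / 3.00 = 446 nm.

446 nm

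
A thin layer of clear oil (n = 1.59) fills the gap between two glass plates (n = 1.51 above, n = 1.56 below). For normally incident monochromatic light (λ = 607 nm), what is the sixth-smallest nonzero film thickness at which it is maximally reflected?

1050 nm

Top surface (1.51 → 1.59): reflection off a higher-index medium gives a half-wave phase shift.
Ray reflecting at the bottom interface goes from n = 1.59 toward n = 1.56: no phase shift.
Net: one phase inversion between the two reflected rays.
So the condition for constructive reflection is 2 n t = (m + ½) λ.
The sixth-smallest nonzero thickness corresponds to m = 5: t = (m + ½) λ / (2 n) = 5.50 × 607 / (2 × 1.59) = 1050 nm.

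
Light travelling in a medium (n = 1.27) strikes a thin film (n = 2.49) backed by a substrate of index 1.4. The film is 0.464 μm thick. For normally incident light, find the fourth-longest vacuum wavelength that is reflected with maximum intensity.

660 nm

At the upper boundary (n = 1.27 to n = 2.49) the reflected ray undergoes a half-wave phase shift.
At the lower boundary (n = 2.49 to n = 1.4) the reflected ray undergoes no phase shift.
The two reflections differ by half a wavelength.
So the condition for constructive reflection is 2 n t = (m + ½) λ.
λ = 2 n t / (m + ½). The fourth-longest wavelength is m = 3: λ = 2 × 2.49 × 464 / 3.50 = 660 nm.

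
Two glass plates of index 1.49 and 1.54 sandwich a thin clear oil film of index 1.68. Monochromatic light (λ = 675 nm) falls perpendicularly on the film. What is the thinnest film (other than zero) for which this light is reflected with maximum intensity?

100 nm

Top surface (1.49 → 1.68): reflection off a higher-index medium gives a half-wave phase shift.
Ray reflecting at the bottom interface goes from n = 1.68 toward n = 1.54: no phase shift.
Net: one phase inversion between the two reflected rays.
With one net inversion, constructive interference in reflection requires 2 n t = (m + ½) λ.
Minimum at m = 0: t = λ / (4 n) = 675 / (4 × 1.68) = 100 nm.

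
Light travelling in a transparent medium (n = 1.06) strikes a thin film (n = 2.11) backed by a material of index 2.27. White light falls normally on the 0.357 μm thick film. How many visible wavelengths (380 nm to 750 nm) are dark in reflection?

Top surface (1.06 → 2.11): reflection off a higher-index medium gives a half-wave phase shift.
Ray reflecting at the bottom interface goes from n = 2.11 toward n = 2.27: a half-wave phase shift.
Net: no relative phase inversion (both shifts match).
So the condition for destructive reflection is 2 n t = (m + ½) λ.
λ = 2 n t / (m + ½) = 1507 / (m + ½) nm.
m=1: 1004 nm (IR); m=2: 603 nm (visible); m=3: 430 nm (visible); m=4: 335 nm (UV).

2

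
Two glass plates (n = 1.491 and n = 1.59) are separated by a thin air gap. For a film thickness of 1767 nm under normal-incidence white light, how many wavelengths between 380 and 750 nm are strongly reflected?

4

At the upper boundary (n = 1.491 to n = 1.0) the reflected ray undergoes no phase shift.
Bottom surface (1.0 → 1.59): reflection off a higher-index medium gives a half-wave phase shift.
The two reflections differ by half a wavelength.
For strong reflection here: 2 n t = (m + ½) λ.
λ = 2 n t / (m + ½) = 3534 / (m + ½) nm.
m=4: 785 nm (IR); m=5: 643 nm (visible); m=6: 544 nm (visible); m=7: 471 nm (visible); m=8: 416 nm (visible); m=9: 372 nm (UV).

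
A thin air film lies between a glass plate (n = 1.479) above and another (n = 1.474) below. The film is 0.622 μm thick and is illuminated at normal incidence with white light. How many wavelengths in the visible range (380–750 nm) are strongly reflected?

1

Ray reflecting at the top interface goes from n = 1.479 toward n = 1.0: no phase shift.
At the lower boundary (n = 1.0 to n = 1.474) the reflected ray undergoes a half-wave phase shift.
The two reflections differ by half a wavelength.
With one net inversion, constructive interference in reflection requires 2 n t = (m + ½) λ.
λ = 2 n t / (m + ½) = 1244 / (m + ½) nm.
m=1: 829 nm (IR); m=2: 498 nm (visible); m=3: 355 nm (UV).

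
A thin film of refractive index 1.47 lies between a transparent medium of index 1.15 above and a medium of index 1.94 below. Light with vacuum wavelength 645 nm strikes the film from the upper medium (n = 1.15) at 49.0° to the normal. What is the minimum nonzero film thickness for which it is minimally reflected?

136 nm

Ray reflecting at the top interface goes from n = 1.15 toward n = 1.47: a half-wave phase shift.
At the lower boundary (n = 1.47 to n = 1.94) the reflected ray undergoes a half-wave phase shift.
Zero or two π shifts → no net half-wave offset.
So the condition for destructive reflection is 2 n t cos θ_r = (m + ½) λ.
Snell's law: 1.15 sin 49.0° = 1.47 sin θ_r → sin θ_r = 0.590, cos θ_r = 0.807.
Minimum at m = 0: t = λ / (4 n cos θ_r) = 645 / (4 × 1.47 × 0.807) = 136 nm.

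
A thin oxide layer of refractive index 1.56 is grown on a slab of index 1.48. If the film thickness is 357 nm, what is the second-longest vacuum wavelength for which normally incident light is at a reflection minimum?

557 nm

At the upper boundary (n = 1.0 to n = 1.56) the reflected ray undergoes a half-wave phase shift.
At the lower boundary (n = 1.56 to n = 1.48) the reflected ray undergoes no phase shift.
Exactly one π shift → a net half-wave offset.
With one net inversion, destructive interference in reflection requires 2 n t = m λ.
λ = 2 n t / m. The second-longest wavelength is m = 2: λ = 2 × 1.56 × 357 / 2.00 = 557 nm.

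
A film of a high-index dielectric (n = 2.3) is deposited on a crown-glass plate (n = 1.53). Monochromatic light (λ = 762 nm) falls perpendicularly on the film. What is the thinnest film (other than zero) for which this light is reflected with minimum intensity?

166 nm

Ray reflecting at the top interface goes from n = 1.0 toward n = 2.3: a half-wave phase shift.
Ray reflecting at the bottom interface goes from n = 2.3 toward n = 1.53: no phase shift.
The two reflections differ by half a wavelength.
For dark reflection here: 2 n t = m λ.
Minimum nonzero at m = 1: t = λ / (2 n) = 762 / (2 × 2.3) = 166 nm.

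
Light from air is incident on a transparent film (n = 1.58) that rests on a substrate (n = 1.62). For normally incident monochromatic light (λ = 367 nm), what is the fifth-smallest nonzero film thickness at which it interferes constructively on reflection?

581 nm

Top surface (1.0 → 1.58): reflection off a higher-index medium gives a half-wave phase shift.
At the lower boundary (n = 1.58 to n = 1.62) the reflected ray undergoes a half-wave phase shift.
Net: no relative phase inversion (both shifts match).
So the condition for constructive reflection is 2 n t = m λ.
The fifth-smallest nonzero thickness corresponds to m = 5: t = m λ / (2 n) = 5.00 × 367 / (2 × 1.58) = 581 nm.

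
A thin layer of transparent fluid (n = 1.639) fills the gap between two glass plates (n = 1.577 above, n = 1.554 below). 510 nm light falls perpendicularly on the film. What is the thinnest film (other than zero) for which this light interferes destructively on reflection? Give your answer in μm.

0.156 μm

At the upper boundary (n = 1.577 to n = 1.639) the reflected ray undergoes a half-wave phase shift.
Bottom surface (1.639 → 1.554): reflection off a lower-index medium gives no phase shift.
The two reflections differ by half a wavelength.
For dark reflection here: 2 n t = m λ.
Minimum nonzero at m = 1: t = λ / (2 n) = 510 / (2 × 1.639) = 156 nm.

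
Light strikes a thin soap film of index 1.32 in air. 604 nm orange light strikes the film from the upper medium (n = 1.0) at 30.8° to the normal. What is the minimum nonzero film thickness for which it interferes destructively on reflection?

Ray reflecting at the top interface goes from n = 1.0 toward n = 1.32: a half-wave phase shift.
Bottom surface (1.32 → 1.0): reflection off a lower-index medium gives no phase shift.
Exactly one π shift → a net half-wave offset.
So the condition for destructive reflection is 2 n t cos θ_r = m λ.
Snell's law: 1.0 sin 30.8° = 1.32 sin θ_r → sin θ_r = 0.388, cos θ_r = 0.922.
Minimum nonzero at m = 1: t = λ / (2 n cos θ_r) = 604 / (2 × 1.32 × 0.922) = 248 nm.

248 nm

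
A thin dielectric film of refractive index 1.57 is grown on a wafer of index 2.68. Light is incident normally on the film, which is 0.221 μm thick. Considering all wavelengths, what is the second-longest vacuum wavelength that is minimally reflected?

Ray reflecting at the top interface goes from n = 1.0 toward n = 1.57: a half-wave phase shift.
Bottom surface (1.57 → 2.68): reflection off a higher-index medium gives a half-wave phase shift.
Net: no relative phase inversion (both shifts match).
With no net inversion, destructive interference in reflection requires 2 n t = (m + ½) λ.
λ = 2 n t / (m + ½). The second-longest wavelength is m = 1: λ = 2 × 1.57 × 221 / 1.50 = 463 nm.

463 nm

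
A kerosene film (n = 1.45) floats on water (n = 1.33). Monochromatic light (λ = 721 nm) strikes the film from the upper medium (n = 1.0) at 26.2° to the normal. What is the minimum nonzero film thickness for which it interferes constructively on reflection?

Top surface (1.0 → 1.45): reflection off a higher-index medium gives a half-wave phase shift.
At the lower boundary (n = 1.45 to n = 1.33) the reflected ray undergoes no phase shift.
Net: one phase inversion between the two reflected rays.
With one net inversion, constructive interference in reflection requires 2 n t cos θ_r = (m + ½) λ.
Snell's law: 1.0 sin 26.2° = 1.45 sin θ_r → sin θ_r = 0.304, cos θ_r = 0.953.
Minimum at m = 0: t = λ / (4 n cos θ_r) = 721 / (4 × 1.45 × 0.953) = 131 nm.

131 nm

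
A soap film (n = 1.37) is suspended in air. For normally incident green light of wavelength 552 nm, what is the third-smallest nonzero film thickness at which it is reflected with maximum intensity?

504 nm

Top surface (1.0 → 1.37): reflection off a higher-index medium gives a half-wave phase shift.
Ray reflecting at the bottom interface goes from n = 1.37 toward n = 1.0: no phase shift.
The two reflections differ by half a wavelength.
With one net inversion, constructive interference in reflection requires 2 n t = (m + ½) λ.
The third-smallest nonzero thickness corresponds to m = 2: t = (m + ½) λ / (2 n) = 2.50 × 552 / (2 × 1.37) = 504 nm.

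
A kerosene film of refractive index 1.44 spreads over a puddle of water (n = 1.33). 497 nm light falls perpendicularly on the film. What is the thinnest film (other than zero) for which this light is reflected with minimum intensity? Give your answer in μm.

0.173 μm

Ray reflecting at the top interface goes from n = 1.0 toward n = 1.44: a half-wave phase shift.
Ray reflecting at the bottom interface goes from n = 1.44 toward n = 1.33: no phase shift.
Net: one phase inversion between the two reflected rays.
So the condition for destructive reflection is 2 n t = m λ.
Minimum nonzero at m = 1: t = λ / (2 n) = 497 / (2 × 1.44) = 173 nm.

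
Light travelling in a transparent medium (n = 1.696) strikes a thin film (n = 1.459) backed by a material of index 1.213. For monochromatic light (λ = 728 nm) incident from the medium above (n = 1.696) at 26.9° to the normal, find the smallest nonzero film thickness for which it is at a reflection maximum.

At the upper boundary (n = 1.696 to n = 1.459) the reflected ray undergoes no phase shift.
Ray reflecting at the bottom interface goes from n = 1.459 toward n = 1.213: no phase shift.
The two reflections carry the same phase change, so no net offset.
For strong reflection here: 2 n t cos θ_r = m λ.
Snell's law: 1.696 sin 26.9° = 1.459 sin θ_r → sin θ_r = 0.526, cos θ_r = 0.851.
Minimum nonzero at m = 1: t = λ / (2 n cos θ_r) = 728 / (2 × 1.459 × 0.851) = 293 nm.

293 nm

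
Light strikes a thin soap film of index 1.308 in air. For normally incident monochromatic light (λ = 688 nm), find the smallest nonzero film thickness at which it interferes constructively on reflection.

At the upper boundary (n = 1.0 to n = 1.308) the reflected ray undergoes a half-wave phase shift.
Ray reflecting at the bottom interface goes from n = 1.308 toward n = 1.0: no phase shift.
Net: one phase inversion between the two reflected rays.
With one net inversion, constructive interference in reflection requires 2 n t = (m + ½) λ.
Minimum at m = 0: t = λ / (4 n) = 688 / (4 × 1.308) = 131 nm.

131 nm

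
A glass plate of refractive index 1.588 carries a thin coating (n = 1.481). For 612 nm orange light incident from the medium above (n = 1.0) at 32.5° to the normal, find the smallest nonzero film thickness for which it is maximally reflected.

Top surface (1.0 → 1.481): reflection off a higher-index medium gives a half-wave phase shift.
At the lower boundary (n = 1.481 to n = 1.588) the reflected ray undergoes a half-wave phase shift.
Net: no relative phase inversion (both shifts match).
For maximum reflection here: 2 n t cos θ_r = m λ.
Snell's law: 1.0 sin 32.5° = 1.481 sin θ_r → sin θ_r = 0.363, cos θ_r = 0.932.
Minimum nonzero at m = 1: t = λ / (2 n cos θ_r) = 612 / (2 × 1.481 × 0.932) = 222 nm.

222 nm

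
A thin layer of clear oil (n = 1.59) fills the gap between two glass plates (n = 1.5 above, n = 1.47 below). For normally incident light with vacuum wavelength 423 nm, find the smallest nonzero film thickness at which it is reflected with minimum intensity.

At the upper boundary (n = 1.5 to n = 1.59) the reflected ray undergoes a half-wave phase shift.
At the lower boundary (n = 1.59 to n = 1.47) the reflected ray undergoes no phase shift.
Exactly one π shift → a net half-wave offset.
For weak reflection here: 2 n t = m λ.
Minimum nonzero at m = 1: t = λ / (2 n) = 423 / (2 × 1.59) = 133 nm.

133 nm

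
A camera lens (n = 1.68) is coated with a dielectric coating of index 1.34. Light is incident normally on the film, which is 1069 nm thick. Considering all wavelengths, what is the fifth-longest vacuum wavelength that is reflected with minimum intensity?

637 nm

Top surface (1.0 → 1.34): reflection off a higher-index medium gives a half-wave phase shift.
Bottom surface (1.34 → 1.68): reflection off a higher-index medium gives a half-wave phase shift.
Zero or two π shifts → no net half-wave offset.
So the condition for destructive reflection is 2 n t = (m + ½) λ.
λ = 2 n t / (m + ½). The fifth-longest wavelength is m = 4: λ = 2 × 1.34 × 1069 / 4.50 = 637 nm.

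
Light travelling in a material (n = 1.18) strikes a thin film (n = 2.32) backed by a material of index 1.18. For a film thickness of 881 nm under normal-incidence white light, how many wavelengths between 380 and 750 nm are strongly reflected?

6

Top surface (1.18 → 2.32): reflection off a higher-index medium gives a half-wave phase shift.
Bottom surface (2.32 → 1.18): reflection off a lower-index medium gives no phase shift.
Net: one phase inversion between the two reflected rays.
With one net inversion, constructive interference in reflection requires 2 n t = (m + ½) λ.
λ = 2 n t / (m + ½) = 4088 / (m + ½) nm.
m=4: 908 nm (IR); m=5: 743 nm (visible); m=6: 629 nm (visible); m=7: 545 nm (visible); m=8: 481 nm (visible); m=9: 430 nm (visible); m=10: 389 nm (visible); m=11: 355 nm (UV).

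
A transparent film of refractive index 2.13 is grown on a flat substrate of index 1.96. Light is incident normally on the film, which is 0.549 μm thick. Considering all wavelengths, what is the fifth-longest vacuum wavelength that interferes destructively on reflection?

468 nm

At the upper boundary (n = 1.0 to n = 2.13) the reflected ray undergoes a half-wave phase shift.
At the lower boundary (n = 2.13 to n = 1.96) the reflected ray undergoes no phase shift.
Exactly one π shift → a net half-wave offset.
For weak reflection here: 2 n t = m λ.
λ = 2 n t / m. The fifth-longest wavelength is m = 5: λ = 2 × 2.13 × 549 / 5.00 = 468 nm.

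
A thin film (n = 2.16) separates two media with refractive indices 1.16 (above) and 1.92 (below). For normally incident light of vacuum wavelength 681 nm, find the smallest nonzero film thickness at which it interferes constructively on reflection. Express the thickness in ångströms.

788 Å

At the upper boundary (n = 1.16 to n = 2.16) the reflected ray undergoes a half-wave phase shift.
Bottom surface (2.16 → 1.92): reflection off a lower-index medium gives no phase shift.
The two reflections differ by half a wavelength.
For strong reflection here: 2 n t = (m + ½) λ.
Minimum at m = 0: t = λ / (4 n) = 681 / (4 × 2.16) = 78.8 nm.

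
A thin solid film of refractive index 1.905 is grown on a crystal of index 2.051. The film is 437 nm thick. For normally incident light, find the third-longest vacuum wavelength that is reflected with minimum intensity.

At the upper boundary (n = 1.0 to n = 1.905) the reflected ray undergoes a half-wave phase shift.
At the lower boundary (n = 1.905 to n = 2.051) the reflected ray undergoes a half-wave phase shift.
Net: no relative phase inversion (both shifts match).
With no net inversion, destructive interference in reflection requires 2 n t = (m + ½) λ.
λ = 2 n t / (m + ½). The third-longest wavelength is m = 2: λ = 2 × 1.905 × 437 / 2.50 = 666 nm.

666 nm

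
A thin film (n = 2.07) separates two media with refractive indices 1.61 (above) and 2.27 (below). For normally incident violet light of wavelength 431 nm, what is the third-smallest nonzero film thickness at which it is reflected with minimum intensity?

At the upper boundary (n = 1.61 to n = 2.07) the reflected ray undergoes a half-wave phase shift.
Bottom surface (2.07 → 2.27): reflection off a higher-index medium gives a half-wave phase shift.
Zero or two π shifts → no net half-wave offset.
For minimum reflection here: 2 n t = (m + ½) λ.
The third-smallest nonzero thickness corresponds to m = 2: t = (m + ½) λ / (2 n) = 2.50 × 431 / (2 × 2.07) = 260 nm.

260 nm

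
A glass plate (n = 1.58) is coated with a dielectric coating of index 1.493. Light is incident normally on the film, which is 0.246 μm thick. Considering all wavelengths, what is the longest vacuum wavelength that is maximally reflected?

735 nm

Top surface (1.0 → 1.493): reflection off a higher-index medium gives a half-wave phase shift.
Bottom surface (1.493 → 1.58): reflection off a higher-index medium gives a half-wave phase shift.
The two reflections carry the same phase change, so no net offset.
For bright reflection here: 2 n t = m λ.
λ = 2 n t / m. The longest wavelength is m = 1: λ = 2 × 1.493 × 246 / 1.00 = 735 nm.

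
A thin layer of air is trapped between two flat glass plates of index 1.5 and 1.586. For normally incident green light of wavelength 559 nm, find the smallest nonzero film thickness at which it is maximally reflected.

140 nm

Top surface (1.5 → 1.0): reflection off a lower-index medium gives no phase shift.
At the lower boundary (n = 1.0 to n = 1.586) the reflected ray undergoes a half-wave phase shift.
The two reflections differ by half a wavelength.
With one net inversion, constructive interference in reflection requires 2 n t = (m + ½) λ.
Minimum at m = 0: t = λ / (4 n) = 559 / (4 × 1.0) = 140 nm.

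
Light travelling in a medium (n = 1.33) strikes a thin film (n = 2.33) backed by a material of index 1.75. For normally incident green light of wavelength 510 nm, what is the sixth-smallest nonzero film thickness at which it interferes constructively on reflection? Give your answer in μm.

0.602 μm

Top surface (1.33 → 2.33): reflection off a higher-index medium gives a half-wave phase shift.
Ray reflecting at the bottom interface goes from n = 2.33 toward n = 1.75: no phase shift.
Net: one phase inversion between the two reflected rays.
With one net inversion, constructive interference in reflection requires 2 n t = (m + ½) λ.
The sixth-smallest nonzero thickness corresponds to m = 5: t = (m + ½) λ / (2 n) = 5.50 × 510 / (2 × 2.33) = 602 nm.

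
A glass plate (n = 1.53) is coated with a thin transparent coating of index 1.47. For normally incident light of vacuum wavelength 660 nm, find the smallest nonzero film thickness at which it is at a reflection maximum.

At the upper boundary (n = 1.0 to n = 1.47) the reflected ray undergoes a half-wave phase shift.
Bottom surface (1.47 → 1.53): reflection off a higher-index medium gives a half-wave phase shift.
The two reflections carry the same phase change, so no net offset.
So the condition for constructive reflection is 2 n t = m λ.
Minimum nonzero at m = 1: t = λ / (2 n) = 660 / (2 × 1.47) = 224 nm.

224 nm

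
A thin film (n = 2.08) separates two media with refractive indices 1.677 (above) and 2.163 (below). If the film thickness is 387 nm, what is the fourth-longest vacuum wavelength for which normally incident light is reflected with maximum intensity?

Ray reflecting at the top interface goes from n = 1.677 toward n = 2.08: a half-wave phase shift.
At the lower boundary (n = 2.08 to n = 2.163) the reflected ray undergoes a half-wave phase shift.
Net: no relative phase inversion (both shifts match).
With no net inversion, constructive interference in reflection requires 2 n t = m λ.
λ = 2 n t / m. The fourth-longest wavelength is m = 4: λ = 2 × 2.08 × 387 / 4.00 = 402 nm.

402 nm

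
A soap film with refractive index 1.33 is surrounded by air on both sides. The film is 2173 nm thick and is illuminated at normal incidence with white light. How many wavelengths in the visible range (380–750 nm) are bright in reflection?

Ray reflecting at the top interface goes from n = 1.0 toward n = 1.33: a half-wave phase shift.
Ray reflecting at the bottom interface goes from n = 1.33 toward n = 1.0: no phase shift.
Net: one phase inversion between the two reflected rays.
So the condition for constructive reflection is 2 n t = (m + ½) λ.
λ = 2 n t / (m + ½) = 5780 / (m + ½) nm.
m=7: 771 nm (IR); m=8: 680 nm (visible); m=9: 608 nm (visible); m=10: 550 nm (visible); m=11: 503 nm (visible); m=12: 462 nm (visible); m=13: 428 nm (visible); m=14: 399 nm (visible); m=15: 373 nm (UV).

7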